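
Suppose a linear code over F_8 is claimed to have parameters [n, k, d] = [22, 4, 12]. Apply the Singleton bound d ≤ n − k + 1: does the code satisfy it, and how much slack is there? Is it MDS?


Singleton RHS = n − k + 1 = 19, slack = 7, bound satisfied, not MDS.

Singleton bound: d ≤ n − k + 1.
Here n = 22, k = 4, so n − k + 1 = 19.
Given d = 12, check d ≤ 19: YES.
Slack = (n − k + 1) − d = 7.
The code is NOT MDS (slack = 7 > 0).
Description: the claimed parameters are [22, 4, 12]_8; such a code would be non-MDS.


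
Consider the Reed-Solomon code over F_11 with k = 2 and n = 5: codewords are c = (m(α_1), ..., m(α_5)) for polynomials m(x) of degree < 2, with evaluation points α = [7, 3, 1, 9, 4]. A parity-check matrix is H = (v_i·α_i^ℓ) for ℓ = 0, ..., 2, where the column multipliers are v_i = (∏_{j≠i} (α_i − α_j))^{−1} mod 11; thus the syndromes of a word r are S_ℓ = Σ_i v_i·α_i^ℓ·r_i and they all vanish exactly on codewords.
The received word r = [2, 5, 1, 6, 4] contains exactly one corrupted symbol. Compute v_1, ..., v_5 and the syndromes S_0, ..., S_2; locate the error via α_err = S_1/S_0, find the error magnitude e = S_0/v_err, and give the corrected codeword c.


S = (8, 10, 7), error at position 5, error magnitude e = 8, c = [2, 5, 1, 6, 7].

Step 1: column multipliers v_i = (∏_{j≠i}(α_i − α_j))^{−1} mod 11.
  i = 1 (α = 7): (7−3)(7−1)(7−9)(7−4) = 4·6·(−2)·3 = −144 ≡ 10, so v_1 = 10^{−1} = 10 (mod 11).
  i = 2 (α = 3): (3−7)(3−1)(3−9)(3−4) = (−4)·2·(−6)·(−1) = −48 ≡ 7, so v_2 = 7^{−1} = 8 (mod 11).
  i = 3 (α = 1): (1−7)(1−3)(1−9)(1−4) = (−6)·(−2)·(−8)·(−3) = 288 ≡ 2, so v_3 = 2^{−1} = 6 (mod 11).
  i = 4 (α = 9): (9−7)(9−3)(9−1)(9−4) = 2·6·8·5 = 480 ≡ 7, so v_4 = 7^{−1} = 8 (mod 11).
  i = 5 (α = 4): (4−7)(4−3)(4−1)(4−9) = (−3)·1·3·(−5) = 45 ≡ 1, so v_5 = 1^{−1} = 1 (mod 11).
  v = [10, 8, 6, 8, 1].
Step 2: syndromes of r = [2, 5, 1, 6, 4] (all sums mod 11).
  S_0 = Σ v_i r_i = 10·2 + 8·5 + 6·1 + 8·6 + 1·4 = 118 ≡ 8.
  S_1 = Σ v_i α_i r_i = 10·7·2 + 8·3·5 + 6·1·1 + 8·9·6 + 1·4·4 = 714 ≡ 10.
  α_i^2 mod 11 = [5, 9, 1, 4, 5].
  S_2 = Σ v_i α_i^2 r_i = 10·5·2 + 8·9·5 + 6·1·1 + 8·4·6 + 1·5·4 = 678 ≡ 7.
  S = (8, 10, 7) ≠ 0, so r is not a codeword (an error is present).
Step 3: locate the error. For a single error e at position i, S_ℓ = v_i·e·α_i^ℓ, so α_err = S_1/S_0.
  S_0^{−1} = 8^{−1} = 7 (mod 11), so α_err = 10·7 = 70 ≡ 4 = α_5. Error position i = 5.
  Consistency check: S_2/S_1 = 7·10 = 70 ≡ 4 = α_err ✓ (single-error assumption holds).
Step 4: error magnitude e = S_0/v_5 = S_0·∏_{j≠5}(α_5 − α_j) = 8·1 = 8 ≡ 8 (mod 11).
Step 5: correct position 5: c_5 = r_5 − e = 4 − 8 ≡ 7 (mod 11). Hence c = [2, 5, 1, 6, 7].
  Check: interpolating c through the α_i gives m(x) = 10 + 2·x (degree < 2) with m(α_i) = c_i for every i, so c is indeed a codeword.


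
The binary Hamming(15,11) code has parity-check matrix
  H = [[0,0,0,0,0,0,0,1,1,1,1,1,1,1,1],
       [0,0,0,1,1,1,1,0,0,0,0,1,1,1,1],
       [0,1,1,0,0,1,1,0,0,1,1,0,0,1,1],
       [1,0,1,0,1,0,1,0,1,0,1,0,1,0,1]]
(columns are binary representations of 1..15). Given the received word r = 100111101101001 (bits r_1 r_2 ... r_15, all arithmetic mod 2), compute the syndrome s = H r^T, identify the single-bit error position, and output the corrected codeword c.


s = (0, 0, 0, 1)^T, error position = 1, corrected codeword c = 000111101101001

Compute s = H r^T mod 2 one row at a time:
  s_1 = 0 + 1 + 1 + 0 + 1 + 0 + 0 + 1 = 4 ≡ 0 (mod 2).
  s_2 = 1 + 1 + 1 + 1 + 1 + 0 + 0 + 1 = 6 ≡ 0 (mod 2).
  s_3 = 0 + 0 + 1 + 1 + 1 + 0 + 0 + 1 = 4 ≡ 0 (mod 2).
  s_4 = 1 + 0 + 1 + 1 + 1 + 0 + 0 + 1 = 5 ≡ 1 (mod 2).
s = (0, 0, 0, 1)^T — this equals column 1 of H (binary 0001), so error is at position 1.
Correct: flip bit 1 of r = 100111101101001 to get c = 000111101101001.


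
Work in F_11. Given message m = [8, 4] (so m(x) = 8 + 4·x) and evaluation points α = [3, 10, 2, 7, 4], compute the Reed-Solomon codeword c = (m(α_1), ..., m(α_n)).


c = [9, 4, 5, 3, 2]

Message polynomial: m(x) = 8 + 4·x (mod 11).
For each evaluation point α_i, compute m(α_i) mod 11:
  α_1 = 3: Horner steps 4 → 9, so m(3) = 9.
  α_2 = 10: Horner steps 4 → 4, so m(10) = 4.
  α_3 = 2: Horner steps 4 → 5, so m(2) = 5.
  α_4 = 7: Horner steps 4 → 3, so m(7) = 3.
  α_5 = 4: Horner steps 4 → 2, so m(4) = 2.
Codeword c = [9, 4, 5, 3, 2] ∈ F_11^5.


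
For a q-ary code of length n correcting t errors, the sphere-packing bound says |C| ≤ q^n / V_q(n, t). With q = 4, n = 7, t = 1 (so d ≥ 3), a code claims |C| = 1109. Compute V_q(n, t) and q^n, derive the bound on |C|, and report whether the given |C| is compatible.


V_q(n, t) = 22, q^n = 16384, Hamming bound = 744, |C| = 1109 > bound (violated).

Step 1: Compute V_q(n, t) = Σ_{j=0}^1 C(n, j) (q−1)^j.
  j = 0: C(7,0)·(3)^0 = 1·1 = 1.
  j = 1: C(7,1)·(3)^1 = 7·3 = 21.
  V_q(n, t) = 1 + 21 = 22.
Step 2: q^n = 4^7 = 16384.
Step 3: Hamming bound ⌊q^n / V_q(n,t)⌋ = ⌊16384/22⌋ = 744.
Step 4: Compare |C| = 1109 to 744: violated.
The claimed |C| lies above the Hamming bound, so no 4-ary code of length 7 with d ≥ 3 can have 1109 codewords.


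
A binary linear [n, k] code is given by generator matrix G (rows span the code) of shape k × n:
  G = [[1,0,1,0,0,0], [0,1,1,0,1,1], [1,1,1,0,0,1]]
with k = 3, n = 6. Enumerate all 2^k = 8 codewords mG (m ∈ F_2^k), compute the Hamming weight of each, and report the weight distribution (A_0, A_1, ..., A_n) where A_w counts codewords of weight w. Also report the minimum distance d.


Weight distribution: A_0 = 1, A_2 = 4, A_4 = 3. Minimum distance d = 2.

Enumerate all 2^3 = 8 messages m ∈ F_2^3.
For each, compute codeword c = mG in F_2^6, then tally its weight.
  m = 000 → c = 000000, weight = 0.
  m = 100 → c = 101000, weight = 2.
  m = 010 → c = 011011, weight = 4.
  m = 110 → c = 110011, weight = 4.
  m = 001 → c = 111001, weight = 4.
  m = 101 → c = 010001, weight = 2.
  m = 011 → c = 100010, weight = 2.
  m = 111 → c = 001010, weight = 2.
Tally weights:
  weight 0: 1 codewords.
  weight 2: 4 codewords.
  weight 4: 3 codewords.
Minimum distance d = smallest w > 0 with A_w > 0 = 2.
Sanity: Σ A_w = 8 = 2^3 = 8 ✓.


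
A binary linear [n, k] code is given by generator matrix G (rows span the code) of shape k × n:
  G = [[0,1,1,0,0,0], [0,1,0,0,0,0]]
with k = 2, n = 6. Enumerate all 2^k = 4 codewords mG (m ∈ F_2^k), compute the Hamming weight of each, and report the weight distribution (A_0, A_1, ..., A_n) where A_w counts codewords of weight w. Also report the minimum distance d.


Weight distribution: A_0 = 1, A_1 = 2, A_2 = 1. Minimum distance d = 1.

Enumerate all 2^2 = 4 messages m ∈ F_2^2.
For each, compute codeword c = mG in F_2^6, then tally its weight.
  m = 00 → c = 000000, weight = 0.
  m = 10 → c = 011000, weight = 2.
  m = 01 → c = 010000, weight = 1.
  m = 11 → c = 001000, weight = 1.
Tally weights:
  weight 0: 1 codewords.
  weight 1: 2 codewords.
  weight 2: 1 codewords.
Minimum distance d = smallest w > 0 with A_w > 0 = 1.
Sanity: Σ A_w = 4 = 2^2 = 4 ✓.


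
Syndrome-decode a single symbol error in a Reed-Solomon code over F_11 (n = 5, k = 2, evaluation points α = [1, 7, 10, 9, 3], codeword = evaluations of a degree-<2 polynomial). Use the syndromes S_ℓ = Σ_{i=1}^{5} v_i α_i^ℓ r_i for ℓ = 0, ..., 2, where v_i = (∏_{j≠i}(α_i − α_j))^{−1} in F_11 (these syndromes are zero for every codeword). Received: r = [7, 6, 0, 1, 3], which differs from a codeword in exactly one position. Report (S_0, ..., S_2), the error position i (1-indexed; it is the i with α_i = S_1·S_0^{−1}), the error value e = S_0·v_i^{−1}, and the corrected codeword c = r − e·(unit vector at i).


S = (7, 8, 6), error at position 4, error magnitude e = 10, c = [7, 6, 0, 2, 3].

Step 1: column multipliers v_i = (∏_{j≠i}(α_i − α_j))^{−1} mod 11.
  i = 1 (α = 1): (1−7)(1−10)(1−9)(1−3) = (−6)·(−9)·(−8)·(−2) = 864 ≡ 6, so v_1 = 6^{−1} = 2 (mod 11).
  i = 2 (α = 7): (7−1)(7−10)(7−9)(7−3) = 6·(−3)·(−2)·4 = 144 ≡ 1, so v_2 = 1^{−1} = 1 (mod 11).
  i = 3 (α = 10): (10−1)(10−7)(10−9)(10−3) = 9·3·1·7 = 189 ≡ 2, so v_3 = 2^{−1} = 6 (mod 11).
  i = 4 (α = 9): (9−1)(9−7)(9−10)(9−3) = 8·2·(−1)·6 = −96 ≡ 3, so v_4 = 3^{−1} = 4 (mod 11).
  i = 5 (α = 3): (3−1)(3−7)(3−10)(3−9) = 2·(−4)·(−7)·(−6) = −336 ≡ 5, so v_5 = 5^{−1} = 9 (mod 11).
  v = [2, 1, 6, 4, 9].
Step 2: syndromes of r = [7, 6, 0, 1, 3] (all sums mod 11).
  S_0 = Σ v_i r_i = 2·7 + 1·6 + 6·0 + 4·1 + 9·3 = 51 ≡ 7.
  S_1 = Σ v_i α_i r_i = 2·1·7 + 1·7·6 + 6·10·0 + 4·9·1 + 9·3·3 = 173 ≡ 8.
  α_i^2 mod 11 = [1, 5, 1, 4, 9].
  S_2 = Σ v_i α_i^2 r_i = 2·1·7 + 1·5·6 + 6·1·0 + 4·4·1 + 9·9·3 = 303 ≡ 6.
  S = (7, 8, 6) ≠ 0, so r is not a codeword (an error is present).
Step 3: locate the error. For a single error e at position i, S_ℓ = v_i·e·α_i^ℓ, so α_err = S_1/S_0.
  S_0^{−1} = 7^{−1} = 8 (mod 11), so α_err = 8·8 = 64 ≡ 9 = α_4. Error position i = 4.
  Consistency check: S_2/S_1 = 6·7 = 42 ≡ 9 = α_err ✓ (single-error assumption holds).
Step 4: error magnitude e = S_0/v_4 = S_0·∏_{j≠4}(α_4 − α_j) = 7·3 = 21 ≡ 10 (mod 11).
Step 5: correct position 4: c_4 = r_4 − e = 1 − 10 ≡ 2 (mod 11). Hence c = [7, 6, 0, 2, 3].
  Check: interpolating c through the α_i gives m(x) = 9 + 9·x (degree < 2) with m(α_i) = c_i for every i, so c is indeed a codeword.


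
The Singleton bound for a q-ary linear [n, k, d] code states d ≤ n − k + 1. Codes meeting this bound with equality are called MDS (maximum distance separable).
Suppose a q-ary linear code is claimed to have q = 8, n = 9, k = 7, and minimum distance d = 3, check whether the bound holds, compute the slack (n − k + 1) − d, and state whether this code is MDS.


Singleton RHS = n − k + 1 = 3, slack = 0, bound satisfied, MDS.

Singleton bound: d ≤ n − k + 1.
Here n = 9, k = 7, so n − k + 1 = 3.
Given d = 3, check d ≤ 3: YES.
Slack = (n − k + 1) − d = 0.
The code is MDS (slack = 0).
Description: the claimed parameters are [9, 7, 3]_8; such a code would be MDS (meets Singleton bound).


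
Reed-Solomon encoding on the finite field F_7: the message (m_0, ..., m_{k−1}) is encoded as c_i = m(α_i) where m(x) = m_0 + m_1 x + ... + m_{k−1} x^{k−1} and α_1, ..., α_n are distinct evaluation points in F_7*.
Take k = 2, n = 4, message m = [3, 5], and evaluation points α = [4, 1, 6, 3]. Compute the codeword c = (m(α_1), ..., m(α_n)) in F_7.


c = [2, 1, 5, 4]

Message polynomial: m(x) = 3 + 5·x (mod 7).
For each evaluation point α_i, compute m(α_i) mod 7:
  α_1 = 4: Horner steps 5 → 2, so m(4) = 2.
  α_2 = 1: Horner steps 5 → 1, so m(1) = 1.
  α_3 = 6: Horner steps 5 → 5, so m(6) = 5.
  α_4 = 3: Horner steps 5 → 4, so m(3) = 4.
Codeword c = [2, 1, 5, 4] ∈ F_7^4.


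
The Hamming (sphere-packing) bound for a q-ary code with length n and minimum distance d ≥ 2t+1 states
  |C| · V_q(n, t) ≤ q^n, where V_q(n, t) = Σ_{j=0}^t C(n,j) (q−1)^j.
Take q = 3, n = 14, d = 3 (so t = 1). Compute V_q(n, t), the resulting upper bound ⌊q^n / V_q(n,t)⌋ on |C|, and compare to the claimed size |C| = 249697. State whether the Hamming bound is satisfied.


V_q(n, t) = 29, q^n = 4782969, Hamming bound = 164929, |C| = 249697 > bound (violated).

Step 1: Compute V_q(n, t) = Σ_{j=0}^1 C(n, j) (q−1)^j.
  j = 0: C(14,0)·(2)^0 = 1·1 = 1.
  j = 1: C(14,1)·(2)^1 = 14·2 = 28.
  V_q(n, t) = 1 + 28 = 29.
Step 2: q^n = 3^14 = 4782969.
Step 3: Hamming bound ⌊q^n / V_q(n,t)⌋ = ⌊4782969/29⌋ = 164929.
Step 4: Compare |C| = 249697 to 164929: violated.
The claimed |C| lies above the Hamming bound, so no 3-ary code of length 14 with d ≥ 3 can have 249697 codewords.


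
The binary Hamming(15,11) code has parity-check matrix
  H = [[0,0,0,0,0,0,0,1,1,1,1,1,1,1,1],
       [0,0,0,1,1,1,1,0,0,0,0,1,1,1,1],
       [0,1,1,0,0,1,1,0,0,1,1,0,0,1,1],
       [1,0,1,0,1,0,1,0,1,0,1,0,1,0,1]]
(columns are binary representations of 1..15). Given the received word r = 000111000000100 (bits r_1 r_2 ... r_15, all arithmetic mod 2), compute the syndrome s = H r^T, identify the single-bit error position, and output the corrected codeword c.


s = (1, 0, 1, 0)^T, error position = 10, corrected codeword c = 000111000100100

Compute s = H r^T mod 2 one row at a time:
  s_1 = 0 + 0 + 0 + 0 + 0 + 1 + 0 + 0 = 1 ≡ 1 (mod 2).
  s_2 = 1 + 1 + 1 + 0 + 0 + 1 + 0 + 0 = 4 ≡ 0 (mod 2).
  s_3 = 0 + 0 + 1 + 0 + 0 + 0 + 0 + 0 = 1 ≡ 1 (mod 2).
  s_4 = 0 + 0 + 1 + 0 + 0 + 0 + 1 + 0 = 2 ≡ 0 (mod 2).
s = (1, 0, 1, 0)^T — this equals column 10 of H (binary 1010), so error is at position 10.
Correct: flip bit 10 of r = 000111000000100 to get c = 000111000100100.


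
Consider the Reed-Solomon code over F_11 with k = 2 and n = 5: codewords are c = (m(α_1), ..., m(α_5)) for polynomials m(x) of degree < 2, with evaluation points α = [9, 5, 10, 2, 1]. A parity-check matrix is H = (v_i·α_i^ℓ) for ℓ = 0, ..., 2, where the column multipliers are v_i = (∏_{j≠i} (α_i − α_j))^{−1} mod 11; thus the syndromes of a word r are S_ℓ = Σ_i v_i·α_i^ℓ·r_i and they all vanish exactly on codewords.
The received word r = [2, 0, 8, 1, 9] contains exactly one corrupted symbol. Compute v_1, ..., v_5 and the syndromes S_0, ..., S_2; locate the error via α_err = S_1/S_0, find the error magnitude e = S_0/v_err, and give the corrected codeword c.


S = (1, 2, 4), error at position 4, error magnitude e = 8, c = [2, 0, 8, 4, 9].

Step 1: column multipliers v_i = (∏_{j≠i}(α_i − α_j))^{−1} mod 11.
  i = 1 (α = 9): (9−5)(9−10)(9−2)(9−1) = 4·(−1)·7·8 = −224 ≡ 7, so v_1 = 7^{−1} = 8 (mod 11).
  i = 2 (α = 5): (5−9)(5−10)(5−2)(5−1) = (−4)·(−5)·3·4 = 240 ≡ 9, so v_2 = 9^{−1} = 5 (mod 11).
  i = 3 (α = 10): (10−9)(10−5)(10−2)(10−1) = 1·5·8·9 = 360 ≡ 8, so v_3 = 8^{−1} = 7 (mod 11).
  i = 4 (α = 2): (2−9)(2−5)(2−10)(2−1) = (−7)·(−3)·(−8)·1 = −168 ≡ 8, so v_4 = 8^{−1} = 7 (mod 11).
  i = 5 (α = 1): (1−9)(1−5)(1−10)(1−2) = (−8)·(−4)·(−9)·(−1) = 288 ≡ 2, so v_5 = 2^{−1} = 6 (mod 11).
  v = [8, 5, 7, 7, 6].
Step 2: syndromes of r = [2, 0, 8, 1, 9] (all sums mod 11).
  S_0 = Σ v_i r_i = 8·2 + 5·0 + 7·8 + 7·1 + 6·9 = 133 ≡ 1.
  S_1 = Σ v_i α_i r_i = 8·9·2 + 5·5·0 + 7·10·8 + 7·2·1 + 6·1·9 = 772 ≡ 2.
  α_i^2 mod 11 = [4, 3, 1, 4, 1].
  S_2 = Σ v_i α_i^2 r_i = 8·4·2 + 5·3·0 + 7·1·8 + 7·4·1 + 6·1·9 = 202 ≡ 4.
  S = (1, 2, 4) ≠ 0, so r is not a codeword (an error is present).
Step 3: locate the error. For a single error e at position i, S_ℓ = v_i·e·α_i^ℓ, so α_err = S_1/S_0.
  S_0^{−1} = 1^{−1} = 1 (mod 11), so α_err = 2·1 = 2 ≡ 2 = α_4. Error position i = 4.
  Consistency check: S_2/S_1 = 4·6 = 24 ≡ 2 = α_err ✓ (single-error assumption holds).
Step 4: error magnitude e = S_0/v_4 = S_0·∏_{j≠4}(α_4 − α_j) = 1·8 = 8 ≡ 8 (mod 11).
Step 5: correct position 4: c_4 = r_4 − e = 1 − 8 ≡ 4 (mod 11). Hence c = [2, 0, 8, 4, 9].
  Check: interpolating c through the α_i gives m(x) = 3 + 6·x (degree < 2) with m(α_i) = c_i for every i, so c is indeed a codeword.


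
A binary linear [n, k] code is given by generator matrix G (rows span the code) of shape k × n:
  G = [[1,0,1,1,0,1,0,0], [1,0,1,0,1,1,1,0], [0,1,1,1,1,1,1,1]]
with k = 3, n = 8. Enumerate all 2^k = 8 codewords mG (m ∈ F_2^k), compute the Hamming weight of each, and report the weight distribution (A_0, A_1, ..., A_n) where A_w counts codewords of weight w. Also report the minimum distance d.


Weight distribution: A_0 = 1, A_3 = 1, A_4 = 3, A_5 = 2, A_7 = 1. Minimum distance d = 3.

Enumerate all 2^3 = 8 messages m ∈ F_2^3.
For each, compute codeword c = mG in F_2^8, then tally its weight.
  m = 000 → c = 00000000, weight = 0.
  m = 100 → c = 10110100, weight = 4.
  m = 010 → c = 10101110, weight = 5.
  m = 110 → c = 00011010, weight = 3.
  m = 001 → c = 01111111, weight = 7.
  m = 101 → c = 11001011, weight = 5.
  m = 011 → c = 11010001, weight = 4.
  m = 111 → c = 01100101, weight = 4.
Tally weights:
  weight 0: 1 codewords.
  weight 3: 1 codewords.
  weight 4: 3 codewords.
  weight 5: 2 codewords.
  weight 7: 1 codewords.
Minimum distance d = smallest w > 0 with A_w > 0 = 3.
Sanity: Σ A_w = 8 = 2^3 = 8 ✓.


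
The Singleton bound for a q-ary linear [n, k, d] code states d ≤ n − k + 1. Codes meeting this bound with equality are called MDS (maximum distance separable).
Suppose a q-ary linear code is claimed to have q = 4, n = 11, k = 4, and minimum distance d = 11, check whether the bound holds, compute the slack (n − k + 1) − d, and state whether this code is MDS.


Singleton RHS = n − k + 1 = 8, slack = -3, bound violated (no such code; not MDS).

Singleton bound: d ≤ n − k + 1.
Here n = 11, k = 4, so n − k + 1 = 8.
Given d = 11, check d ≤ 8: NO.
Slack = (n − k + 1) − d = -3.
The slack is negative: d = 11 exceeds n − k + 1 = 8 by 3, so the Singleton bound is violated and no linear [11, 4, 11]_4 code can exist. In particular it is not MDS (MDS requires d = n − k + 1 exactly).
Description: the claimed parameters are [11, 4, 11]_4; such a code would be impossible (violates the Singleton bound).


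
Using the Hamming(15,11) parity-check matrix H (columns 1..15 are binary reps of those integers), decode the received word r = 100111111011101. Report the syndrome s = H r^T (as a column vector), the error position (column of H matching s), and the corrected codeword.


s = (0, 1, 0, 1)^T, error position = 5, corrected codeword c = 100101111011101

Compute s = H r^T mod 2 one row at a time:
  s_1 = 1 + 1 + 0 + 1 + 1 + 1 + 0 + 1 = 6 ≡ 0 (mod 2).
  s_2 = 1 + 1 + 1 + 1 + 1 + 1 + 0 + 1 = 7 ≡ 1 (mod 2).
  s_3 = 0 + 0 + 1 + 1 + 0 + 1 + 0 + 1 = 4 ≡ 0 (mod 2).
  s_4 = 1 + 0 + 1 + 1 + 1 + 1 + 1 + 1 = 7 ≡ 1 (mod 2).
s = (0, 1, 0, 1)^T — this equals column 5 of H (binary 0101), so error is at position 5.
Correct: flip bit 5 of r = 100111111011101 to get c = 100101111011101.


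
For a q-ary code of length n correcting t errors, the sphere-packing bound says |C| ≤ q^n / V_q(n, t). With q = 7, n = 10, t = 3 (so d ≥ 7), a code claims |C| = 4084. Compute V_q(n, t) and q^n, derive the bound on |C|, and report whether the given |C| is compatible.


V_q(n, t) = 27601, q^n = 282475249, Hamming bound = 10234, |C| = 4084 ≤ bound (satisfied).

Step 1: Compute V_q(n, t) = Σ_{j=0}^3 C(n, j) (q−1)^j.
  j = 0: C(10,0)·(6)^0 = 1·1 = 1.
  j = 1: C(10,1)·(6)^1 = 10·6 = 60.
  j = 2: C(10,2)·(6)^2 = 45·36 = 1620.
  j = 3: C(10,3)·(6)^3 = 120·216 = 25920.
  V_q(n, t) = 1 + 60 + 1620 + 25920 = 27601.
Step 2: q^n = 7^10 = 282475249.
Step 3: Hamming bound ⌊q^n / V_q(n,t)⌋ = ⌊282475249/27601⌋ = 10234.
Step 4: Compare |C| = 4084 to 10234: satisfied.
The claimed |C| lies below the Hamming bound.


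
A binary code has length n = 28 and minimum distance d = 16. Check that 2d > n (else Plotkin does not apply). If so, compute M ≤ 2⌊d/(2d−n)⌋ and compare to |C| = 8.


Plotkin bound M ≤ 8; given |C| = 8 ≤ bound (satisfied).

Check applicability: 2d = 32, n = 28.
2d − n = 4 > 0, so Plotkin applies.
Compute d/(2d−n) = 16/4 ≈ 4.0000.
⌊d/(2d−n)⌋ = 4.
Plotkin bound: M ≤ 2·4 = 8.
Given |C| = 8, check: satisfied.
This |C| is at the Plotkin bound.


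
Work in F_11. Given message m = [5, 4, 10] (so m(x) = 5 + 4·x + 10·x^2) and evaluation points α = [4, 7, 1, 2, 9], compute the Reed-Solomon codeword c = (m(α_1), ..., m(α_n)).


c = [5, 6, 8, 9, 4]

Message polynomial: m(x) = 5 + 4·x + 10·x^2 (mod 11).
For each evaluation point α_i, compute m(α_i) mod 11:
  α_1 = 4: Horner steps 10 → 0 → 5, so m(4) = 5.
  α_2 = 7: Horner steps 10 → 8 → 6, so m(7) = 6.
  α_3 = 1: Horner steps 10 → 3 → 8, so m(1) = 8.
  α_4 = 2: Horner steps 10 → 2 → 9, so m(2) = 9.
  α_5 = 9: Horner steps 10 → 6 → 4, so m(9) = 4.
Codeword c = [5, 6, 8, 9, 4] ∈ F_11^5.


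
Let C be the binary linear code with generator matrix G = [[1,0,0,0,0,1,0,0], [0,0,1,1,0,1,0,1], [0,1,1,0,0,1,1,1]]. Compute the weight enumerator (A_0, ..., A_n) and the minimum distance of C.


Weight distribution: A_0 = 1, A_2 = 1, A_3 = 1, A_4 = 2, A_5 = 3. Minimum distance d = 2.

Enumerate all 2^3 = 8 messages m ∈ F_2^3.
For each, compute codeword c = mG in F_2^8, then tally its weight.
  m = 000 → c = 00000000, weight = 0.
  m = 100 → c = 10000100, weight = 2.
  m = 010 → c = 00110101, weight = 4.
  m = 110 → c = 10110001, weight = 4.
  m = 001 → c = 01100111, weight = 5.
  m = 101 → c = 11100011, weight = 5.
  m = 011 → c = 01010010, weight = 3.
  m = 111 → c = 11010110, weight = 5.
Tally weights:
  weight 0: 1 codewords.
  weight 2: 1 codewords.
  weight 3: 1 codewords.
  weight 4: 2 codewords.
  weight 5: 3 codewords.
Minimum distance d = smallest w > 0 with A_w > 0 = 2.
Sanity: Σ A_w = 8 = 2^3 = 8 ✓.


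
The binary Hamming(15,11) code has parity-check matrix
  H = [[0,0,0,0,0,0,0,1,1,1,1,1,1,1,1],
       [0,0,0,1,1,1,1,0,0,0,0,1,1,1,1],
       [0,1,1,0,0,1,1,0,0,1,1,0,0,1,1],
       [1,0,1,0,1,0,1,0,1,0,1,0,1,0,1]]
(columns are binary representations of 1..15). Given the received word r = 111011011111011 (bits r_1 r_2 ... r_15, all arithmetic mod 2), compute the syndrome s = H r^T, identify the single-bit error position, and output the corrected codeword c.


s = (1, 1, 1, 0)^T, error position = 14, corrected codeword c = 111011011111001

Compute s = H r^T mod 2 one row at a time:
  s_1 = 1 + 1 + 1 + 1 + 1 + 0 + 1 + 1 = 7 ≡ 1 (mod 2).
  s_2 = 0 + 1 + 1 + 0 + 1 + 0 + 1 + 1 = 5 ≡ 1 (mod 2).
  s_3 = 1 + 1 + 1 + 0 + 1 + 1 + 1 + 1 = 7 ≡ 1 (mod 2).
  s_4 = 1 + 1 + 1 + 0 + 1 + 1 + 0 + 1 = 6 ≡ 0 (mod 2).
s = (1, 1, 1, 0)^T — this equals column 14 of H (binary 1110), so error is at position 14.
Correct: flip bit 14 of r = 111011011111011 to get c = 111011011111001.


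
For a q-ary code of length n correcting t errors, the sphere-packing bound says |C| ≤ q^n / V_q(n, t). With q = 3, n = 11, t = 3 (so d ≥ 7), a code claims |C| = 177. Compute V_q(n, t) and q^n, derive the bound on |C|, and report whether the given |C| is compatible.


V_q(n, t) = 1563, q^n = 177147, Hamming bound = 113, |C| = 177 > bound (violated).

Step 1: Compute V_q(n, t) = Σ_{j=0}^3 C(n, j) (q−1)^j.
  j = 0: C(11,0)·(2)^0 = 1·1 = 1.
  j = 1: C(11,1)·(2)^1 = 11·2 = 22.
  j = 2: C(11,2)·(2)^2 = 55·4 = 220.
  j = 3: C(11,3)·(2)^3 = 165·8 = 1320.
  V_q(n, t) = 1 + 22 + 220 + 1320 = 1563.
Step 2: q^n = 3^11 = 177147.
Step 3: Hamming bound ⌊q^n / V_q(n,t)⌋ = ⌊177147/1563⌋ = 113.
Step 4: Compare |C| = 177 to 113: violated.
The claimed |C| lies above the Hamming bound, so no 3-ary code of length 11 with d ≥ 7 can have 177 codewords.


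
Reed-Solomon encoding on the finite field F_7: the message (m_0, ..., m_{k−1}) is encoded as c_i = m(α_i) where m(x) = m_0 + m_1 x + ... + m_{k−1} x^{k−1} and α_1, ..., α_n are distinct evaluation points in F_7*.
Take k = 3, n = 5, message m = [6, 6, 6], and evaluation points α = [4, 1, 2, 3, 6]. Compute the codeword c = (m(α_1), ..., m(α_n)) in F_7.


c = [0, 4, 0, 1, 6]

Message polynomial: m(x) = 6 + 6·x + 6·x^2 (mod 7).
For each evaluation point α_i, compute m(α_i) mod 7:
  α_1 = 4: Horner steps 6 → 2 → 0, so m(4) = 0.
  α_2 = 1: Horner steps 6 → 5 → 4, so m(1) = 4.
  α_3 = 2: Horner steps 6 → 4 → 0, so m(2) = 0.
  α_4 = 3: Horner steps 6 → 3 → 1, so m(3) = 1.
  α_5 = 6: Horner steps 6 → 0 → 6, so m(6) = 6.
Codeword c = [0, 4, 0, 1, 6] ∈ F_7^5.


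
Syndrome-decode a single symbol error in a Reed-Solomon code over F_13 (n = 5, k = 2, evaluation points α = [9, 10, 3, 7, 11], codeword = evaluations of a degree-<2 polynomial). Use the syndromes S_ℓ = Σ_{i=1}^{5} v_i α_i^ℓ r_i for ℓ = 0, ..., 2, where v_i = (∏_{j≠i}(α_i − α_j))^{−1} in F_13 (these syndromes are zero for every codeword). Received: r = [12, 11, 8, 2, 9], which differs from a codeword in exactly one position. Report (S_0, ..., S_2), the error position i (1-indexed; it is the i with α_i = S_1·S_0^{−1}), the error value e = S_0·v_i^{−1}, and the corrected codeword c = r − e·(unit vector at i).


S = (4, 1, 10), error at position 2, error magnitude e = 7, c = [12, 4, 8, 2, 9].

Step 1: column multipliers v_i = (∏_{j≠i}(α_i − α_j))^{−1} mod 13.
  i = 1 (α = 9): (9−10)(9−3)(9−7)(9−11) = (−1)·6·2·(−2) = 24 ≡ 11, so v_1 = 11^{−1} = 6 (mod 13).
  i = 2 (α = 10): (10−9)(10−3)(10−7)(10−11) = 1·7·3·(−1) = −21 ≡ 5, so v_2 = 5^{−1} = 8 (mod 13).
  i = 3 (α = 3): (3−9)(3−10)(3−7)(3−11) = (−6)·(−7)·(−4)·(−8) = 1344 ≡ 5, so v_3 = 5^{−1} = 8 (mod 13).
  i = 4 (α = 7): (7−9)(7−10)(7−3)(7−11) = (−2)·(−3)·4·(−4) = −96 ≡ 8, so v_4 = 8^{−1} = 5 (mod 13).
  i = 5 (α = 11): (11−9)(11−10)(11−3)(11−7) = 2·1·8·4 = 64 ≡ 12, so v_5 = 12^{−1} = 12 (mod 13).
  v = [6, 8, 8, 5, 12].
Step 2: syndromes of r = [12, 11, 8, 2, 9] (all sums mod 13).
  S_0 = Σ v_i r_i = 6·12 + 8·11 + 8·8 + 5·2 + 12·9 = 342 ≡ 4.
  S_1 = Σ v_i α_i r_i = 6·9·12 + 8·10·11 + 8·3·8 + 5·7·2 + 12·11·9 = 2978 ≡ 1.
  α_i^2 mod 13 = [3, 9, 9, 10, 4].
  S_2 = Σ v_i α_i^2 r_i = 6·3·12 + 8·9·11 + 8·9·8 + 5·10·2 + 12·4·9 = 2116 ≡ 10.
  S = (4, 1, 10) ≠ 0, so r is not a codeword (an error is present).
Step 3: locate the error. For a single error e at position i, S_ℓ = v_i·e·α_i^ℓ, so α_err = S_1/S_0.
  S_0^{−1} = 4^{−1} = 10 (mod 13), so α_err = 1·10 = 10 ≡ 10 = α_2. Error position i = 2.
  Consistency check: S_2/S_1 = 10·1 = 10 ≡ 10 = α_err ✓ (single-error assumption holds).
Step 4: error magnitude e = S_0/v_2 = S_0·∏_{j≠2}(α_2 − α_j) = 4·5 = 20 ≡ 7 (mod 13).
Step 5: correct position 2: c_2 = r_2 − e = 11 − 7 ≡ 4 (mod 13). Hence c = [12, 4, 8, 2, 9].
  Check: interpolating c through the α_i gives m(x) = 6 + 5·x (degree < 2) with m(α_i) = c_i for every i, so c is indeed a codeword.


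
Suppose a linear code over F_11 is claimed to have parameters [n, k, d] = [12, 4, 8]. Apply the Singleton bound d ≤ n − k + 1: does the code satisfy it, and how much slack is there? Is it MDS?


Singleton RHS = n − k + 1 = 9, slack = 1, bound satisfied, not MDS.

Singleton bound: d ≤ n − k + 1.
Here n = 12, k = 4, so n − k + 1 = 9.
Given d = 8, check d ≤ 9: YES.
Slack = (n − k + 1) − d = 1.
The code is NOT MDS (slack = 1 > 0).
Description: the claimed parameters are [12, 4, 8]_11; such a code would be non-MDS.


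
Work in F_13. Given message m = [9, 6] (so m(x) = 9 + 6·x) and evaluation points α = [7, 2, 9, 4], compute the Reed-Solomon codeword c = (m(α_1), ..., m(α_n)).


c = [12, 8, 11, 7]

Message polynomial: m(x) = 9 + 6·x (mod 13).
For each evaluation point α_i, compute m(α_i) mod 13:
  α_1 = 7: Horner steps 6 → 12, so m(7) = 12.
  α_2 = 2: Horner steps 6 → 8, so m(2) = 8.
  α_3 = 9: Horner steps 6 → 11, so m(9) = 11.
  α_4 = 4: Horner steps 6 → 7, so m(4) = 7.
Codeword c = [12, 8, 11, 7] ∈ F_13^4.


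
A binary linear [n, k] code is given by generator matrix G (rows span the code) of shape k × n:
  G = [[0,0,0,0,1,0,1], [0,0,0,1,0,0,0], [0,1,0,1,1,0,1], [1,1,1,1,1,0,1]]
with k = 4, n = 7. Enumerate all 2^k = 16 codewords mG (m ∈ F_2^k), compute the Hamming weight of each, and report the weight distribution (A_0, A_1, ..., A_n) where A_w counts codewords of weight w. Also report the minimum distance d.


Weight distribution: A_0 = 1, A_1 = 2, A_2 = 3, A_3 = 4, A_4 = 3, A_5 = 2, A_6 = 1. Minimum distance d = 1.

Enumerate all 2^4 = 16 messages m ∈ F_2^4.
For each, compute codeword c = mG in F_2^7, then tally its weight.
  m = 0000 → c = 0000000, weight = 0.
  m = 1000 → c = 0000101, weight = 2.
  m = 0100 → c = 0001000, weight = 1.
  m = 1100 → c = 0001101, weight = 3.
  m = 0010 → c = 0101101, weight = 4.
  m = 1010 → c = 0101000, weight = 2.
  m = 0110 → c = 0100101, weight = 3.
  m = 1110 → c = 0100000, weight = 1.
  m = 0001 → c = 1111101, weight = 6.
  m = 1001 → c = 1111000, weight = 4.
  m = 0101 → c = 1110101, weight = 5.
  m = 1101 → c = 1110000, weight = 3.
  m = 0011 → c = 1010000, weight = 2.
  m = 1011 → c = 1010101, weight = 4.
  m = 0111 → c = 1011000, weight = 3.
  m = 1111 → c = 1011101, weight = 5.
Tally weights:
  weight 0: 1 codewords.
  weight 1: 2 codewords.
  weight 2: 3 codewords.
  weight 3: 4 codewords.
  weight 4: 3 codewords.
  weight 5: 2 codewords.
  weight 6: 1 codewords.
Minimum distance d = smallest w > 0 with A_w > 0 = 1.
Sanity: Σ A_w = 16 = 2^4 = 16 ✓.


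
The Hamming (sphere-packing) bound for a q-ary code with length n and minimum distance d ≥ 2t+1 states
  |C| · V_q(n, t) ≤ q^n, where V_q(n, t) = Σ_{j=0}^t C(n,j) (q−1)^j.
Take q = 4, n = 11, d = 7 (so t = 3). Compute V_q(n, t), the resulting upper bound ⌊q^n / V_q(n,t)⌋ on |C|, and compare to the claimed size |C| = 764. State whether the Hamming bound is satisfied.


V_q(n, t) = 4984, q^n = 4194304, Hamming bound = 841, |C| = 764 ≤ bound (satisfied).

Step 1: Compute V_q(n, t) = Σ_{j=0}^3 C(n, j) (q−1)^j.
  j = 0: C(11,0)·(3)^0 = 1·1 = 1.
  j = 1: C(11,1)·(3)^1 = 11·3 = 33.
  j = 2: C(11,2)·(3)^2 = 55·9 = 495.
  j = 3: C(11,3)·(3)^3 = 165·27 = 4455.
  V_q(n, t) = 1 + 33 + 495 + 4455 = 4984.
Step 2: q^n = 4^11 = 4194304.
Step 3: Hamming bound ⌊q^n / V_q(n,t)⌋ = ⌊4194304/4984⌋ = 841.
Step 4: Compare |C| = 764 to 841: satisfied.
The claimed |C| lies below the Hamming bound.


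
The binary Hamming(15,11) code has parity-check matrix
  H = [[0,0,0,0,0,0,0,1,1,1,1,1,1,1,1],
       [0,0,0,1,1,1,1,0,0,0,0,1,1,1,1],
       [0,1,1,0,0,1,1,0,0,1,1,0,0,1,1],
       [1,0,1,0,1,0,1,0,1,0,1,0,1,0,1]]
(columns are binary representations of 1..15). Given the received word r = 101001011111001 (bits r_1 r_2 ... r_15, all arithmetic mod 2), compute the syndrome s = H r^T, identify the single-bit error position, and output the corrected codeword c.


s = (0, 1, 1, 1)^T, error position = 7, corrected codeword c = 101001111111001

Compute s = H r^T mod 2 one row at a time:
  s_1 = 1 + 1 + 1 + 1 + 1 + 0 + 0 + 1 = 6 ≡ 0 (mod 2).
  s_2 = 0 + 0 + 1 + 0 + 1 + 0 + 0 + 1 = 3 ≡ 1 (mod 2).
  s_3 = 0 + 1 + 1 + 0 + 1 + 1 + 0 + 1 = 5 ≡ 1 (mod 2).
  s_4 = 1 + 1 + 0 + 0 + 1 + 1 + 0 + 1 = 5 ≡ 1 (mod 2).
s = (0, 1, 1, 1)^T — this equals column 7 of H (binary 0111), so error is at position 7.
Correct: flip bit 7 of r = 101001011111001 to get c = 101001111111001.


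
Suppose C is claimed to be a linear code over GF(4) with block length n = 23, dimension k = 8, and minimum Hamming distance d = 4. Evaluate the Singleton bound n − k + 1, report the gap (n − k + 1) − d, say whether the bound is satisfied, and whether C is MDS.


Singleton RHS = n − k + 1 = 16, slack = 12, bound satisfied, not MDS.

Singleton bound: d ≤ n − k + 1.
Here n = 23, k = 8, so n − k + 1 = 16.
Given d = 4, check d ≤ 16: YES.
Slack = (n − k + 1) − d = 12.
The code is NOT MDS (slack = 12 > 0).
Description: the claimed parameters are [23, 8, 4]_4; such a code would be non-MDS.


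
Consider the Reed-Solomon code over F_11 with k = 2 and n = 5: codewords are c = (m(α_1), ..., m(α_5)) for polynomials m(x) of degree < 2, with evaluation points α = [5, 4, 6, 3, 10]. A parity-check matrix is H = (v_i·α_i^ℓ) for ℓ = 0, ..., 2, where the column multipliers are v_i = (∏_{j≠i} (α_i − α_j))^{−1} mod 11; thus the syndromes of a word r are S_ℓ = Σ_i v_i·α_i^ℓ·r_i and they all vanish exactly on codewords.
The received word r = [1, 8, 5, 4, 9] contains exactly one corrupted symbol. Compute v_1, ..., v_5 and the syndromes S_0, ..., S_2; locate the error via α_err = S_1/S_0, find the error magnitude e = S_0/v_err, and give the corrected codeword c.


S = (8, 3, 8), error at position 5, error magnitude e = 10, c = [1, 8, 5, 4, 10].

Step 1: column multipliers v_i = (∏_{j≠i}(α_i − α_j))^{−1} mod 11.
  i = 1 (α = 5): (5−4)(5−6)(5−3)(5−10) = 1·(−1)·2·(−5) = 10 ≡ 10, so v_1 = 10^{−1} = 10 (mod 11).
  i = 2 (α = 4): (4−5)(4−6)(4−3)(4−10) = (−1)·(−2)·1·(−6) = −12 ≡ 10, so v_2 = 10^{−1} = 10 (mod 11).
  i = 3 (α = 6): (6−5)(6−4)(6−3)(6−10) = 1·2·3·(−4) = −24 ≡ 9, so v_3 = 9^{−1} = 5 (mod 11).
  i = 4 (α = 3): (3−5)(3−4)(3−6)(3−10) = (−2)·(−1)·(−3)·(−7) = 42 ≡ 9, so v_4 = 9^{−1} = 5 (mod 11).
  i = 5 (α = 10): (10−5)(10−4)(10−6)(10−3) = 5·6·4·7 = 840 ≡ 4, so v_5 = 4^{−1} = 3 (mod 11).
  v = [10, 10, 5, 5, 3].
Step 2: syndromes of r = [1, 8, 5, 4, 9] (all sums mod 11).
  S_0 = Σ v_i r_i = 10·1 + 10·8 + 5·5 + 5·4 + 3·9 = 162 ≡ 8.
  S_1 = Σ v_i α_i r_i = 10·5·1 + 10·4·8 + 5·6·5 + 5·3·4 + 3·10·9 = 850 ≡ 3.
  α_i^2 mod 11 = [3, 5, 3, 9, 1].
  S_2 = Σ v_i α_i^2 r_i = 10·3·1 + 10·5·8 + 5·3·5 + 5·9·4 + 3·1·9 = 712 ≡ 8.
  S = (8, 3, 8) ≠ 0, so r is not a codeword (an error is present).
Step 3: locate the error. For a single error e at position i, S_ℓ = v_i·e·α_i^ℓ, so α_err = S_1/S_0.
  S_0^{−1} = 8^{−1} = 7 (mod 11), so α_err = 3·7 = 21 ≡ 10 = α_5. Error position i = 5.
  Consistency check: S_2/S_1 = 8·4 = 32 ≡ 10 = α_err ✓ (single-error assumption holds).
Step 4: error magnitude e = S_0/v_5 = S_0·∏_{j≠5}(α_5 − α_j) = 8·4 = 32 ≡ 10 (mod 11).
Step 5: correct position 5: c_5 = r_5 − e = 9 − 10 ≡ 10 (mod 11). Hence c = [1, 8, 5, 4, 10].
  Check: interpolating c through the α_i gives m(x) = 3 + 4·x (degree < 2) with m(α_i) = c_i for every i, so c is indeed a codeword.


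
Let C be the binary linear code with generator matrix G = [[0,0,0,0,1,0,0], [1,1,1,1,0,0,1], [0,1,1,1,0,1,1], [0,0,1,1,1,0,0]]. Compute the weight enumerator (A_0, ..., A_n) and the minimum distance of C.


Weight distribution: A_0 = 1, A_1 = 1, A_2 = 2, A_3 = 4, A_4 = 3, A_5 = 3, A_6 = 2. Minimum distance d = 1.

Enumerate all 2^4 = 16 messages m ∈ F_2^4.
For each, compute codeword c = mG in F_2^7, then tally its weight.
  m = 0000 → c = 0000000, weight = 0.
  m = 1000 → c = 0000100, weight = 1.
  m = 0100 → c = 1111001, weight = 5.
  m = 1100 → c = 1111101, weight = 6.
  m = 0010 → c = 0111011, weight = 5.
  m = 1010 → c = 0111111, weight = 6.
  m = 0110 → c = 1000010, weight = 2.
  m = 1110 → c = 1000110, weight = 3.
  m = 0001 → c = 0011100, weight = 3.
  m = 1001 → c = 0011000, weight = 2.
  m = 0101 → c = 1100101, weight = 4.
  m = 1101 → c = 1100001, weight = 3.
  m = 0011 → c = 0100111, weight = 4.
  m = 1011 → c = 0100011, weight = 3.
  m = 0111 → c = 1011110, weight = 5.
  m = 1111 → c = 1011010, weight = 4.
Tally weights:
  weight 0: 1 codewords.
  weight 1: 1 codewords.
  weight 2: 2 codewords.
  weight 3: 4 codewords.
  weight 4: 3 codewords.
  weight 5: 3 codewords.
  weight 6: 2 codewords.
Minimum distance d = smallest w > 0 with A_w > 0 = 1.
Sanity: Σ A_w = 16 = 2^4 = 16 ✓.


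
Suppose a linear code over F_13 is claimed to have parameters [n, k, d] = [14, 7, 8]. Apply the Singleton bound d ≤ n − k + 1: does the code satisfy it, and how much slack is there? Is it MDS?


Singleton RHS = n − k + 1 = 8, slack = 0, bound satisfied, MDS.

Singleton bound: d ≤ n − k + 1.
Here n = 14, k = 7, so n − k + 1 = 8.
Given d = 8, check d ≤ 8: YES.
Slack = (n − k + 1) − d = 0.
The code is MDS (slack = 0).
Description: the claimed parameters are [14, 7, 8]_13; such a code would be MDS (meets Singleton bound).


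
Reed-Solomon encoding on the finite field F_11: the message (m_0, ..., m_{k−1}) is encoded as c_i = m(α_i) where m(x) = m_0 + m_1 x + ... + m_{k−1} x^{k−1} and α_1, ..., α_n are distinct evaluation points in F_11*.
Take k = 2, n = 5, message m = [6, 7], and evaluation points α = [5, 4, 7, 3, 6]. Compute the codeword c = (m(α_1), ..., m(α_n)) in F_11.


c = [8, 1, 0, 5, 4]

Message polynomial: m(x) = 6 + 7·x (mod 11).
For each evaluation point α_i, compute m(α_i) mod 11:
  α_1 = 5: Horner steps 7 → 8, so m(5) = 8.
  α_2 = 4: Horner steps 7 → 1, so m(4) = 1.
  α_3 = 7: Horner steps 7 → 0, so m(7) = 0.
  α_4 = 3: Horner steps 7 → 5, so m(3) = 5.
  α_5 = 6: Horner steps 7 → 4, so m(6) = 4.
Codeword c = [8, 1, 0, 5, 4] ∈ F_11^5.


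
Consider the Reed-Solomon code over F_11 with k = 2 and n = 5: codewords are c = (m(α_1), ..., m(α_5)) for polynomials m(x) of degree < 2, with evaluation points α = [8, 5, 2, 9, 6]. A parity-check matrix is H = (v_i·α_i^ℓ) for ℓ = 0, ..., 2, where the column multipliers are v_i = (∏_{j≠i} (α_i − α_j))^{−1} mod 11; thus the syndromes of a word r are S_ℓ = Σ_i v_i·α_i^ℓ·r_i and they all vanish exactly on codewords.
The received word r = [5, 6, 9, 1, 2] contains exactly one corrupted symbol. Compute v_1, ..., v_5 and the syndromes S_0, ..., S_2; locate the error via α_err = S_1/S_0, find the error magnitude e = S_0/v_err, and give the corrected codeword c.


S = (10, 9, 7), error at position 3, error magnitude e = 2, c = [5, 6, 7, 1, 2].

Step 1: column multipliers v_i = (∏_{j≠i}(α_i − α_j))^{−1} mod 11.
  i = 1 (α = 8): (8−5)(8−2)(8−9)(8−6) = 3·6·(−1)·2 = −36 ≡ 8, so v_1 = 8^{−1} = 7 (mod 11).
  i = 2 (α = 5): (5−8)(5−2)(5−9)(5−6) = (−3)·3·(−4)·(−1) = −36 ≡ 8, so v_2 = 8^{−1} = 7 (mod 11).
  i = 3 (α = 2): (2−8)(2−5)(2−9)(2−6) = (−6)·(−3)·(−7)·(−4) = 504 ≡ 9, so v_3 = 9^{−1} = 5 (mod 11).
  i = 4 (α = 9): (9−8)(9−5)(9−2)(9−6) = 1·4·7·3 = 84 ≡ 7, so v_4 = 7^{−1} = 8 (mod 11).
  i = 5 (α = 6): (6−8)(6−5)(6−2)(6−9) = (−2)·1·4·(−3) = 24 ≡ 2, so v_5 = 2^{−1} = 6 (mod 11).
  v = [7, 7, 5, 8, 6].
Step 2: syndromes of r = [5, 6, 9, 1, 2] (all sums mod 11).
  S_0 = Σ v_i r_i = 7·5 + 7·6 + 5·9 + 8·1 + 6·2 = 142 ≡ 10.
  S_1 = Σ v_i α_i r_i = 7·8·5 + 7·5·6 + 5·2·9 + 8·9·1 + 6·6·2 = 724 ≡ 9.
  α_i^2 mod 11 = [9, 3, 4, 4, 3].
  S_2 = Σ v_i α_i^2 r_i = 7·9·5 + 7·3·6 + 5·4·9 + 8·4·1 + 6·3·2 = 689 ≡ 7.
  S = (10, 9, 7) ≠ 0, so r is not a codeword (an error is present).
Step 3: locate the error. For a single error e at position i, S_ℓ = v_i·e·α_i^ℓ, so α_err = S_1/S_0.
  S_0^{−1} = 10^{−1} = 10 (mod 11), so α_err = 9·10 = 90 ≡ 2 = α_3. Error position i = 3.
  Consistency check: S_2/S_1 = 7·5 = 35 ≡ 2 = α_err ✓ (single-error assumption holds).
Step 4: error magnitude e = S_0/v_3 = S_0·∏_{j≠3}(α_3 − α_j) = 10·9 = 90 ≡ 2 (mod 11).
Step 5: correct position 3: c_3 = r_3 − e = 9 − 2 ≡ 7 (mod 11). Hence c = [5, 6, 7, 1, 2].
  Check: interpolating c through the α_i gives m(x) = 4 + 7·x (degree < 2) with m(α_i) = c_i for every i, so c is indeed a codeword.


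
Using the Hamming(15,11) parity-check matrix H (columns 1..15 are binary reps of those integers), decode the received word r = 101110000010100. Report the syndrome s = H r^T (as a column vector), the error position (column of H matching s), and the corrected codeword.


s = (0, 1, 0, 1)^T, error position = 5, corrected codeword c = 101100000010100

Compute s = H r^T mod 2 one row at a time:
  s_1 = 0 + 0 + 0 + 1 + 0 + 1 + 0 + 0 = 2 ≡ 0 (mod 2).
  s_2 = 1 + 1 + 0 + 0 + 0 + 1 + 0 + 0 = 3 ≡ 1 (mod 2).
  s_3 = 0 + 1 + 0 + 0 + 0 + 1 + 0 + 0 = 2 ≡ 0 (mod 2).
  s_4 = 1 + 1 + 1 + 0 + 0 + 1 + 1 + 0 = 5 ≡ 1 (mod 2).
s = (0, 1, 0, 1)^T — this equals column 5 of H (binary 0101), so error is at position 5.
Correct: flip bit 5 of r = 101110000010100 to get c = 101100000010100.


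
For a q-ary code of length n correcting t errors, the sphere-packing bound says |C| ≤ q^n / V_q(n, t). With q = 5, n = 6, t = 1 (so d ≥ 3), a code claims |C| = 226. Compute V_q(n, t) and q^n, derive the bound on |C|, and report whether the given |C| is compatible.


V_q(n, t) = 25, q^n = 15625, Hamming bound = 625, |C| = 226 ≤ bound (satisfied).

Step 1: Compute V_q(n, t) = Σ_{j=0}^1 C(n, j) (q−1)^j.
  j = 0: C(6,0)·(4)^0 = 1·1 = 1.
  j = 1: C(6,1)·(4)^1 = 6·4 = 24.
  V_q(n, t) = 1 + 24 = 25.
Step 2: q^n = 5^6 = 15625.
Step 3: Hamming bound ⌊q^n / V_q(n,t)⌋ = ⌊15625/25⌋ = 625.
Step 4: Compare |C| = 226 to 625: satisfied.
The claimed |C| lies below the Hamming bound.
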